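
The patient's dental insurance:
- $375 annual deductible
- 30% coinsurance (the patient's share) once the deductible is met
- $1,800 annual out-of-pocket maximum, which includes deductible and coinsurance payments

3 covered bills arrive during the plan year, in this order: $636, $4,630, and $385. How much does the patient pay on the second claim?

Claim 1 ($636): deductible takes $375, $261 remains; patient's 30% is $78.30. Patient owes $453.30 (running OOP $453.30).
Claim 2 ($4,630): deductible already satisfied, so patient's share is 30% × $4,630 = $1,389. OOP would hit $1,842.30 > $1,800, so the cap limits the patient to $1,800 − $453.30 = $1,346.70.

$1,346.70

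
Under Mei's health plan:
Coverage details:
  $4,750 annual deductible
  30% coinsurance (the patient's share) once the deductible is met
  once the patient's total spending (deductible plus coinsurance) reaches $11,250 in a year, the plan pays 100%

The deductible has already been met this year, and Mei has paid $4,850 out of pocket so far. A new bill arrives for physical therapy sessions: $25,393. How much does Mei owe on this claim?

$6,400

The deductible is already satisfied, so the full bill goes to coinsurance.
Coinsurance: $25,393 × 30% = $7,617.90.
Adding $7,617.90 to the $4,850 already spent would give $12,467.90, which exceeds the $11,250 cap; the patient pays just $11,250 − $4,850 = $6,400.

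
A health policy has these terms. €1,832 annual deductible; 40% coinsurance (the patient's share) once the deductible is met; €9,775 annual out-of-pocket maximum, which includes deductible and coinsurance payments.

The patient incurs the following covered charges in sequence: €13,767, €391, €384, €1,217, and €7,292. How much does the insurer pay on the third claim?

Claim 1 — €13,767: €1,832 to deductible, leaving €11,935; patient's 40% is €4,774. Patient owes €6,606 (running OOP €6,606). Plan pays €13,767 − €6,606 = €7,161.
Claim 2 — €391: 40% coinsurance on €391 = €156.40. Patient owes €156.40 (running OOP €6,762.40). Insurer: €391 − €156.40 = €234.60.
Claim 3 — €384: 40% coinsurance on €384 = €153.60. Cost to patient: €153.60. OOP to date €6,916. Insurer: €384 − €153.60 = €230.40.

€230.40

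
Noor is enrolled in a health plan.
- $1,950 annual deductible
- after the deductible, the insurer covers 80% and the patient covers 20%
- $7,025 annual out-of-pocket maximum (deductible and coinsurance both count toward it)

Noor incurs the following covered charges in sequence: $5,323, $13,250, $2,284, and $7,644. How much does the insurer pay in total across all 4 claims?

$21,476

Bill 1, $5,323: $1,950 to deductible, leaving $3,373; patient's 20% is $674.60. Patient owes $2,624.60 (running OOP $2,624.60). Insurer: $5,323 − $2,624.60 = $2,698.40.
Bill 2, $13,250: deductible already satisfied, so patient's share is 20% × $13,250 = $2,650. Patient pays $2,650; OOP now $5,274.60. Insurer: $13,250 − $2,650 = $10,600.
Bill 3, $2,284: 20% coinsurance on $2,284 = $456.80. Cost to patient: $456.80. OOP to date $5,731.40. Plan pays $2,284 − $456.80 = $1,827.20.
Bill 4, $7,644: deductible already satisfied, so patient's share is 20% × $7,644 = $1,528.80. Adding that to $5,731.40 gives $7,260.20, past the $7,025 cap; patient pays only $7,025 − $5,731.40 = $1,293.60. Insurer: $7,644 − $1,293.60 = $6,350.40.
Insurer total: $2,698.40 + $10,600 + $1,827.20 + $6,350.40 = $21,476.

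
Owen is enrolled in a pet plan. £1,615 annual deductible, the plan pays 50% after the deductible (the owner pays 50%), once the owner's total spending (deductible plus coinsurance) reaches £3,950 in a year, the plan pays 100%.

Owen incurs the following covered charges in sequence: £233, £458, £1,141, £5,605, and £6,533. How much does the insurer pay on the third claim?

#1 (£233): entire amount goes to the deductible. Owner owes £233 (running OOP £233). Insurer: £233 − £233 = £0.
#2 (£458): fully absorbed by the deductible. Cost to owner: £458. OOP to date £691. Insurer: £458 − £458 = £0.
#3 (£1,141): £924 to deductible, leaving £217; 50% of £217 = £108.50. Owner owes £1,032.50 (running OOP £1,723.50). Insurer: £1,141 − £1,032.50 = £108.50.

£108.50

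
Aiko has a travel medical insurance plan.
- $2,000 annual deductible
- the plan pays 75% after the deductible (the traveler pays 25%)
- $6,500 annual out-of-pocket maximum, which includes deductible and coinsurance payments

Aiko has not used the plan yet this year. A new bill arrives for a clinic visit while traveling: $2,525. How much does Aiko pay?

Nothing has been paid toward the $2,000 deductible, so the first $2,000 of this charge is applied there.
After the $2,000 deductible portion, $2,525 − $2,000 = $525 is subject to coinsurance.
Traveler's 25% share of $525 is $131.25.
So the traveler owes $2,000 + $131.25 = $2,131.25 before any cap.
Total out-of-pocket so far would be $0 + $2,131.25 = $2,131.25, below the $6,500 cap — no reduction.

$2,131.25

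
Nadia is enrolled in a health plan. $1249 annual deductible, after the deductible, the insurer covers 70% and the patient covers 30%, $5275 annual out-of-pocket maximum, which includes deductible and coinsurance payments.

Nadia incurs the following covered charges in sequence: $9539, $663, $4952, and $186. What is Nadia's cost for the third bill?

$1340.10

Claim 1 — $9539: $1249 finishes the deductible; $8290 goes to coinsurance; 30% of $8290 = $2487. Patient owes $3736 (running OOP $3736).
Claim 2 — $663: 30% coinsurance on $663 = $198.90. Cost to patient: $198.90. OOP to date $3934.90.
Claim 3 — $4952: deductible already satisfied, so patient's share is 30% × $4952 = $1485.60. That would push OOP to $5420.50, over the $5275 cap, so patient pays $5275 − $3934.90 = $1340.10.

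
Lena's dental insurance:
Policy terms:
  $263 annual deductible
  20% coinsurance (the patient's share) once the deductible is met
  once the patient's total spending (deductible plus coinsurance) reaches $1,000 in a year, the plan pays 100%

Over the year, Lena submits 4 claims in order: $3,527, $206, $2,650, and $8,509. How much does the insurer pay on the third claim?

#1 ($3,527): deductible takes $263, $3,264 remains; coinsurance $3,264 × 20% = $652.80. Patient owes $915.80 (running OOP $915.80). Insurer: $3,527 − $915.80 = $2,611.20.
#2 ($206): 20% coinsurance on $206 = $41.20. Cost to patient: $41.20. OOP to date $957. Plan pays $206 − $41.20 = $164.80.
#3 ($2,650): deductible already satisfied, so patient's share is 20% × $2,650 = $530. OOP would hit $1,487 > $1,000, so the cap limits the patient to $1,000 − $957 = $43. Plan pays $2,650 − $43 = $2,607.

$2,607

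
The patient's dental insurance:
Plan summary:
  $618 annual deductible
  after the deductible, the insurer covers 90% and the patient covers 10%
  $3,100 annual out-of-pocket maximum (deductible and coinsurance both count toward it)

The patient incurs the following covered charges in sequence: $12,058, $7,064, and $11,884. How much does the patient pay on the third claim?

$631.60

Bill 1, $12,058: deductible takes $618, $11,440 remains; 10% of $11,440 = $1,144. Cost to patient: $1,762. OOP to date $1,762.
Bill 2, $7,064: deductible met; 10% of $7,064 = $706.40. Patient pays $706.40; OOP now $2,468.40.
Bill 3, $11,884: 10% coinsurance on $11,884 = $1,188.40. Adding that to $2,468.40 gives $3,656.80, past the $3,100 cap; patient pays only $3,100 − $2,468.40 = $631.60.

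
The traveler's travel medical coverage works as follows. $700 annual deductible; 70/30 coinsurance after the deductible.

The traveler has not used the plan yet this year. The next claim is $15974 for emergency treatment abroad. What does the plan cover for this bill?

$10691.80

Deductible not yet touched, so the first $700 of the bill goes to the deductible.
That leaves $15974 − $700 = $15274 for coinsurance.
30% of $15274 = $4582.20 falls to the traveler.
Traveler responsibility: $700 + $4582.20 = $5282.20.
Insurer pays the balance: $15974 − $5282.20 = $10691.80.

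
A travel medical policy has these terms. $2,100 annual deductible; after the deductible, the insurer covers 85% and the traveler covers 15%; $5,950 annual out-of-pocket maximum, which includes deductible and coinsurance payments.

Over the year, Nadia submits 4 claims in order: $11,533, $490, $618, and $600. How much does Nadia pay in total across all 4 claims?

#1 ($11,533): $2,100 to deductible, leaving $9,433; traveler's 15% is $1,414.95. Traveler pays $3,514.95; OOP now $3,514.95.
#2 ($490): deductible met; 15% of $490 = $73.50. Cost to traveler: $73.50. OOP to date $3,588.45.
#3 ($618): 15% coinsurance on $618 = $92.70. Cost to traveler: $92.70. OOP to date $3,681.15.
#4 ($600): deductible met; 15% of $600 = $90. Traveler pays $90; OOP now $3,771.15.
Total paid by the traveler: $3,514.95 + $73.50 + $92.70 + $90 = $3,771.15.

$3,771.15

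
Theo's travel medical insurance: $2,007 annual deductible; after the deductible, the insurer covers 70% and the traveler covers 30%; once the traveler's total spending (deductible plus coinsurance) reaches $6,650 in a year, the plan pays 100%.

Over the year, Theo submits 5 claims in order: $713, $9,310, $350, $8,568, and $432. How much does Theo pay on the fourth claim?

$2,133.20

#1 ($713): fully absorbed by the deductible. Traveler pays $713; OOP now $713.
#2 ($9,310): $1,294 finishes the deductible; $8,016 goes to coinsurance; traveler's 30% is $2,404.80. Cost to traveler: $3,698.80. OOP to date $4,411.80.
#3 ($350): 30% coinsurance on $350 = $105. Cost to traveler: $105. OOP to date $4,516.80.
#4 ($8,568): deductible met; 30% of $8,568 = $2,570.40. That would push OOP to $7,087.20, over the $6,650 cap, so traveler pays $6,650 − $4,516.80 = $2,133.20.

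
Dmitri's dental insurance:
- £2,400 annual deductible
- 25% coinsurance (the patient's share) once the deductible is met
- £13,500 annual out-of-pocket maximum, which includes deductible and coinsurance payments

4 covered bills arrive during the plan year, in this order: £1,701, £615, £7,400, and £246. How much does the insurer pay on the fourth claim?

Claim 1 — £1,701: all of it applies to the deductible. Patient owes £1,701 (running OOP £1,701). Plan pays £1,701 − £1,701 = £0.
Claim 2 — £615: entire amount goes to the deductible. Patient owes £615 (running OOP £2,316). Insurer: £615 − £615 = £0.
Claim 3 — £7,400: £84 finishes the deductible; £7,316 goes to coinsurance; patient's 25% is £1,829. Patient pays £1,913; OOP now £4,229. Plan pays £7,400 − £1,913 = £5,487.
Claim 4 — £246: deductible already satisfied, so patient's share is 25% × £246 = £61.50. Patient owes £61.50 (running OOP £4,290.50). Plan pays £246 − £61.50 = £184.50.

£184.50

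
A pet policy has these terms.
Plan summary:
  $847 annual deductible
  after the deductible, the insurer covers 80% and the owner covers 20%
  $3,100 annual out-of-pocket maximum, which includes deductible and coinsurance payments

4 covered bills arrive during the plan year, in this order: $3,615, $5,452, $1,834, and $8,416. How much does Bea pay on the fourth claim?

#1 ($3,615): deductible takes $847, $2,768 remains; 20% of $2,768 = $553.60. Cost to owner: $1,400.60. OOP to date $1,400.60.
#2 ($5,452): deductible met; 20% of $5,452 = $1,090.40. Cost to owner: $1,090.40. OOP to date $2,491.
#3 ($1,834): 20% coinsurance on $1,834 = $366.80. Owner pays $366.80; OOP now $2,857.80.
#4 ($8,416): 20% coinsurance on $8,416 = $1,683.20. OOP would hit $4,541 > $3,100, so the cap limits the owner to $3,100 − $2,857.80 = $242.20.

$242.20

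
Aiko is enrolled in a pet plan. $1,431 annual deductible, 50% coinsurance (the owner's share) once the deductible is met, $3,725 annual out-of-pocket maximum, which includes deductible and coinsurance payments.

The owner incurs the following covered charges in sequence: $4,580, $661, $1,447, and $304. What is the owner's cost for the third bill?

$389

#1 ($4,580): $1,431 finishes the deductible; $3,149 goes to coinsurance; owner's 50% is $1,574.50. Cost to owner: $3,005.50. OOP to date $3,005.50.
#2 ($661): 50% coinsurance on $661 = $330.50. Owner pays $330.50; OOP now $3,336.
#3 ($1,447): deductible met; 50% of $1,447 = $723.50. That would push OOP to $4,059.50, over the $3,725 cap, so owner pays $3,725 − $3,336 = $389.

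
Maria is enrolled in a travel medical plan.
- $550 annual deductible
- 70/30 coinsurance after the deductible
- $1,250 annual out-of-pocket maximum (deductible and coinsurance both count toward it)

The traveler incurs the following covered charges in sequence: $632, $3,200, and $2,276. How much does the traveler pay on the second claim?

$675.40

Bill 1, $632: $550 to deductible, leaving $82; 30% of $82 = $24.60. Traveler owes $574.60 (running OOP $574.60).
Bill 2, $3,200: 30% coinsurance on $3,200 = $960. That would push OOP to $1,534.60, over the $1,250 cap, so traveler pays $1,250 − $574.60 = $675.40.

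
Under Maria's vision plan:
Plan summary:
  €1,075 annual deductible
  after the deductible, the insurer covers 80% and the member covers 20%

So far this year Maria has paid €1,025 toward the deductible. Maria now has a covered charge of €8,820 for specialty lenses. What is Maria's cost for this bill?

€1,025 of the €1,075 deductible is already met, leaving €50.
The remaining €8,770 (= €8,820 − €50) moves to coinsurance.
Member's 20% share of €8,770 is €1,754.
So the member owes €50 + €1,754 = €1,804.

€1,804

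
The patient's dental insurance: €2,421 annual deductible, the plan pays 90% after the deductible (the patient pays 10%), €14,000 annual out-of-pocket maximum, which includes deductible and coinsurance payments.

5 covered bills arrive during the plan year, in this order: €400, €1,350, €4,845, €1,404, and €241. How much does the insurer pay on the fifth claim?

Claim 1 (€400): all of it applies to the deductible. Patient owes €400 (running OOP €400). Insurer: €400 − €400 = €0.
Claim 2 (€1,350): fully absorbed by the deductible. Patient owes €1,350 (running OOP €1,750). Plan pays €1,350 − €1,350 = €0.
Claim 3 (€4,845): €671 finishes the deductible; €4,174 goes to coinsurance; 10% of €4,174 = €417.40. Patient owes €1,088.40 (running OOP €2,838.40). Insurer: €4,845 − €1,088.40 = €3,756.60.
Claim 4 (€1,404): deductible already satisfied, so patient's share is 10% × €1,404 = €140.40. Cost to patient: €140.40. OOP to date €2,978.80. Plan pays €1,404 − €140.40 = €1,263.60.
Claim 5 (€241): deductible already satisfied, so patient's share is 10% × €241 = €24.10. Cost to patient: €24.10. OOP to date €3,002.90. Plan pays €241 − €24.10 = €216.90.

€216.90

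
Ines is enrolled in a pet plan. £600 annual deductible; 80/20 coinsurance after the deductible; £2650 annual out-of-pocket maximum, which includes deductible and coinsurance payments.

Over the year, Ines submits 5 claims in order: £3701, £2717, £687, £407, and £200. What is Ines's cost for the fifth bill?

£40

Claim 1 — £3701: £600 to deductible, leaving £3101; coinsurance £3101 × 20% = £620.20. Cost to owner: £1220.20. OOP to date £1220.20.
Claim 2 — £2717: deductible met; 20% of £2717 = £543.40. Owner owes £543.40 (running OOP £1763.60).
Claim 3 — £687: deductible already satisfied, so owner's share is 20% × £687 = £137.40. Cost to owner: £137.40. OOP to date £1901.
Claim 4 — £407: 20% coinsurance on £407 = £81.40. Owner owes £81.40 (running OOP £1982.40).
Claim 5 — £200: deductible already satisfied, so owner's share is 20% × £200 = £40. Cost to owner: £40. OOP to date £2022.40.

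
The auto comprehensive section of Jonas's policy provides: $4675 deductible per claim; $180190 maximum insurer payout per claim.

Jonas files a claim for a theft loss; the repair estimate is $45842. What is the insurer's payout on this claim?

Less the $4675 deductible: $45842 − $4675 = $41167.
$41167 ≤ $180190, so the limit doesn't bind; insurer pays $41167.

$41167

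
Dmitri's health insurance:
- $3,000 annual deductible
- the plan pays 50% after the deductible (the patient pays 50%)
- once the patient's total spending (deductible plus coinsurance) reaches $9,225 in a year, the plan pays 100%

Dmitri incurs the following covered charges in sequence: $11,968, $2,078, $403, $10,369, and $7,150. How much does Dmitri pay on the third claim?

$201.50

Claim 1 — $11,968: deductible takes $3,000, $8,968 remains; patient's 50% is $4,484. Patient pays $7,484; OOP now $7,484.
Claim 2 — $2,078: 50% coinsurance on $2,078 = $1,039. Patient pays $1,039; OOP now $8,523.
Claim 3 — $403: deductible met; 50% of $403 = $201.50. Patient owes $201.50 (running OOP $8,724.50).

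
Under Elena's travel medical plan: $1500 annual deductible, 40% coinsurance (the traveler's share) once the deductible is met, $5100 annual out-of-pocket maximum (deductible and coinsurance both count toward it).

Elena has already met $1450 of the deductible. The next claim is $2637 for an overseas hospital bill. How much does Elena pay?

$1450 of the $1500 deductible is already met, leaving $50.
After the $50 deductible portion, $2637 − $50 = $2587 is subject to coinsurance.
40% of $2587 = $1034.80 falls to the traveler.
That puts the traveler's cost at $50 + $1034.80 = $1084.80 before any cap.
Cumulative spending $1450 + $1084.80 = $2534.80 stays under the $5100 maximum.

$1084.80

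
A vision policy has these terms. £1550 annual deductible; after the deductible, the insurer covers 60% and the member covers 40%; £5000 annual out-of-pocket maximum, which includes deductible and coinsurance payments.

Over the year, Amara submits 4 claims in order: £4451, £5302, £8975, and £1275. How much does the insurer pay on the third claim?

Claim 1 (£4451): £1550 finishes the deductible; £2901 goes to coinsurance; member's 40% is £1160.40. Member owes £2710.40 (running OOP £2710.40). Insurer: £4451 − £2710.40 = £1740.60.
Claim 2 (£5302): deductible already satisfied, so member's share is 40% × £5302 = £2120.80. Member owes £2120.80 (running OOP £4831.20). Plan pays £5302 − £2120.80 = £3181.20.
Claim 3 (£8975): deductible met; 40% of £8975 = £3590. Adding that to £4831.20 gives £8421.20, past the £5000 cap; member pays only £5000 − £4831.20 = £168.80. Plan pays £8975 − £168.80 = £8806.20.

£8806.20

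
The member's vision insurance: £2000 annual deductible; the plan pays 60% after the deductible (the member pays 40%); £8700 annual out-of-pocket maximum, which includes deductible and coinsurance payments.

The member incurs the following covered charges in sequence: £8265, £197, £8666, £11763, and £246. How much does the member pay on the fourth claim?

Claim 1 (£8265): £2000 finishes the deductible; £6265 goes to coinsurance; coinsurance £6265 × 40% = £2506. Member pays £4506; OOP now £4506.
Claim 2 (£197): 40% coinsurance on £197 = £78.80. Cost to member: £78.80. OOP to date £4584.80.
Claim 3 (£8666): deductible already satisfied, so member's share is 40% × £8666 = £3466.40. Member pays £3466.40; OOP now £8051.20.
Claim 4 (£11763): 40% coinsurance on £11763 = £4705.20. OOP would hit £12756.40 > £8700, so the cap limits the member to £8700 − £8051.20 = £648.80.

£648.80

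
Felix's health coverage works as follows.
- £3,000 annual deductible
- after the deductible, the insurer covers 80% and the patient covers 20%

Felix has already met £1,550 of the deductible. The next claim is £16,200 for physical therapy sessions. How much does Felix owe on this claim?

£4,400

Deductible still to meet: £3,000 − £1,550 = £1,450.
The remaining £14,750 (= £16,200 − £1,450) moves to coinsurance.
Patient's 20% share of £14,750 is £2,950.
Patient responsibility: £1,450 + £2,950 = £4,400.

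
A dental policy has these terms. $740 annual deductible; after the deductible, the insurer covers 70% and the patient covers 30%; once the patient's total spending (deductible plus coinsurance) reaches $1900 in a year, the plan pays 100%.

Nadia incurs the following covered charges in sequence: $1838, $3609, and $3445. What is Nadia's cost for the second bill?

Claim 1 ($1838): $740 finishes the deductible; $1098 goes to coinsurance; patient's 30% is $329.40. Patient owes $1069.40 (running OOP $1069.40).
Claim 2 ($3609): deductible met; 30% of $3609 = $1082.70. OOP would hit $2152.10 > $1900, so the cap limits the patient to $1900 − $1069.40 = $830.60.

$830.60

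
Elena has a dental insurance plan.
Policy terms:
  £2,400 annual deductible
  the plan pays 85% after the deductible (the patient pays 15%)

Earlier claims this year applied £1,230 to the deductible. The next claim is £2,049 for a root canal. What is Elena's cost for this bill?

£1,301.85

Remaining deductible: £2,400 − £1,230 = £1,170.
After the £1,170 deductible portion, £2,049 − £1,170 = £879 is subject to coinsurance.
15% of £879 = £131.85 falls to the patient.
So the patient owes £1,170 + £131.85 = £1,301.85.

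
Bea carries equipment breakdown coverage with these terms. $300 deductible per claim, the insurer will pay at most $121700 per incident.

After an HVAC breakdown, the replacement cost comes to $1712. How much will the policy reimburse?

$1412

Less the $300 deductible: $1712 − $300 = $1412.
$1412 is within the $121700 limit, so the insurer pays $1412.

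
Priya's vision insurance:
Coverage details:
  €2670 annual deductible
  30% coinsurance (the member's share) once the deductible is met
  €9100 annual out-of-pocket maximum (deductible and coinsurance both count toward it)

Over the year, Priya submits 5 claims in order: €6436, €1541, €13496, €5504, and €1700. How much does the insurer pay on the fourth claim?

€4714.90

Claim 1 (€6436): €2670 to deductible, leaving €3766; 30% of €3766 = €1129.80. Member pays €3799.80; OOP now €3799.80. Plan pays €6436 − €3799.80 = €2636.20.
Claim 2 (€1541): deductible met; 30% of €1541 = €462.30. Member owes €462.30 (running OOP €4262.10). Plan pays €1541 − €462.30 = €1078.70.
Claim 3 (€13496): 30% coinsurance on €13496 = €4048.80. Cost to member: €4048.80. OOP to date €8310.90. Insurer: €13496 − €4048.80 = €9447.20.
Claim 4 (€5504): deductible met; 30% of €5504 = €1651.20. OOP would hit €9962.10 > €9100, so the cap limits the member to €9100 − €8310.90 = €789.10. Insurer: €5504 − €789.10 = €4714.90.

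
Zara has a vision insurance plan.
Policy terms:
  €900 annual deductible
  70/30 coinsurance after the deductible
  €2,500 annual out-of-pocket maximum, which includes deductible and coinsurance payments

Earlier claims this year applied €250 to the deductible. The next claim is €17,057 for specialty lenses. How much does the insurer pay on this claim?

€14,807

Remaining deductible: €900 − €250 = €650.
That leaves €17,057 − €650 = €16,407 for coinsurance.
Member's 30% share of €16,407 is €4,922.10.
So the member owes €650 + €4,922.10 = €5,572.10 before any cap.
Year-to-date out-of-pocket would reach €250 + €5,572.10 = €5,822.10, above the €2,500 maximum, so the member pays only €2,500 − €250 = €2,250.
The plan picks up €17,057 − €2,250 = €14,807.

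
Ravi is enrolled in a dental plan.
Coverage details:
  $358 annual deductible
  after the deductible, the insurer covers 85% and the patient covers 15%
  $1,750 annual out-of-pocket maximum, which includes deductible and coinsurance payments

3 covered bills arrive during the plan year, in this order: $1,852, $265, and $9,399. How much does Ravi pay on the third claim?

Claim 1 — $1,852: deductible takes $358, $1,494 remains; 15% of $1,494 = $224.10. Patient pays $582.10; OOP now $582.10.
Claim 2 — $265: deductible met; 15% of $265 = $39.75. Cost to patient: $39.75. OOP to date $621.85.
Claim 3 — $9,399: 15% coinsurance on $9,399 = $1,409.85. Adding that to $621.85 gives $2,031.70, past the $1,750 cap; patient pays only $1,750 − $621.85 = $1,128.15.

$1,128.15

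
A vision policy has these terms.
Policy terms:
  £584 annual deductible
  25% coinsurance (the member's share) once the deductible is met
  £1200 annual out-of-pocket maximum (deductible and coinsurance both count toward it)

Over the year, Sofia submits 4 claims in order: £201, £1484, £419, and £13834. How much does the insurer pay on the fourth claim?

Bill 1, £201: all of it applies to the deductible. Member pays £201; OOP now £201. Insurer: £201 − £201 = £0.
Bill 2, £1484: £383 finishes the deductible; £1101 goes to coinsurance; member's 25% is £275.25. Member owes £658.25 (running OOP £859.25). Insurer: £1484 − £658.25 = £825.75.
Bill 3, £419: 25% coinsurance on £419 = £104.75. Member owes £104.75 (running OOP £964). Insurer: £419 − £104.75 = £314.25.
Bill 4, £13834: deductible met; 25% of £13834 = £3458.50. OOP would hit £4422.50 > £1200, so the cap limits the member to £1200 − £964 = £236. Plan pays £13834 − £236 = £13598.

£13598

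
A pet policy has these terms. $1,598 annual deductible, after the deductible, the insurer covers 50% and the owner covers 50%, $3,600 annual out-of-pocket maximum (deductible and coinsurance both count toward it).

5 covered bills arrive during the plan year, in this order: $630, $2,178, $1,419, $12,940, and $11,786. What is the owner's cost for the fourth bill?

$687.50

Claim 1 — $630: entire amount goes to the deductible. Cost to owner: $630. OOP to date $630.
Claim 2 — $2,178: deductible takes $968, $1,210 remains; owner's 50% is $605. Cost to owner: $1,573. OOP to date $2,203.
Claim 3 — $1,419: deductible already satisfied, so owner's share is 50% × $1,419 = $709.50. Owner pays $709.50; OOP now $2,912.50.
Claim 4 — $12,940: deductible met; 50% of $12,940 = $6,470. That would push OOP to $9,382.50, over the $3,600 cap, so owner pays $3,600 − $2,912.50 = $687.50.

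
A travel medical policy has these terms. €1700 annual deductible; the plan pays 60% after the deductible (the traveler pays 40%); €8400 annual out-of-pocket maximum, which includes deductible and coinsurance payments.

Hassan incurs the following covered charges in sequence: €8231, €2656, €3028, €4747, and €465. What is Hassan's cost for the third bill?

€1211.20

Claim 1 — €8231: deductible takes €1700, €6531 remains; coinsurance €6531 × 40% = €2612.40. Cost to traveler: €4312.40. OOP to date €4312.40.
Claim 2 — €2656: deductible met; 40% of €2656 = €1062.40. Cost to traveler: €1062.40. OOP to date €5374.80.
Claim 3 — €3028: deductible already satisfied, so traveler's share is 40% × €3028 = €1211.20. Traveler pays €1211.20; OOP now €6586.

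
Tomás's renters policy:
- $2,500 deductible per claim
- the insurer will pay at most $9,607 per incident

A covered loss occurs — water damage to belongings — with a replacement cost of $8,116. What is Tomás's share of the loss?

$2,500

Less the $2,500 deductible: $8,116 − $2,500 = $5,616.
That's under the $9,607 cap, so the insurer reimburses the full $5,616.
The tenant bears the rest of the original loss: $8,116 − $5,616 = $2,500.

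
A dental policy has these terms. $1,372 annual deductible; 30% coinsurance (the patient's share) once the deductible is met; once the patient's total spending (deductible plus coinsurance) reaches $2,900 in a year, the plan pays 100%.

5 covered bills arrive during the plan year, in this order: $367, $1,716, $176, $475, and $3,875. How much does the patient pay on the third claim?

Claim 1 ($367): fully absorbed by the deductible. Patient owes $367 (running OOP $367).
Claim 2 ($1,716): $1,005 finishes the deductible; $711 goes to coinsurance; patient's 30% is $213.30. Patient pays $1,218.30; OOP now $1,585.30.
Claim 3 ($176): 30% coinsurance on $176 = $52.80. Patient owes $52.80 (running OOP $1,638.10).

$52.80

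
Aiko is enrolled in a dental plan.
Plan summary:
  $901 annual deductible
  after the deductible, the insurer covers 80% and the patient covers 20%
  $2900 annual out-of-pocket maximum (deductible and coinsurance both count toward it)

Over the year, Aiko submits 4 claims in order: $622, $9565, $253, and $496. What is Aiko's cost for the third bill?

$50.60

Claim 1 — $622: fully absorbed by the deductible. Cost to patient: $622. OOP to date $622.
Claim 2 — $9565: deductible takes $279, $9286 remains; 20% of $9286 = $1857.20. Patient pays $2136.20; OOP now $2758.20.
Claim 3 — $253: deductible already satisfied, so patient's share is 20% × $253 = $50.60. Patient owes $50.60 (running OOP $2808.80).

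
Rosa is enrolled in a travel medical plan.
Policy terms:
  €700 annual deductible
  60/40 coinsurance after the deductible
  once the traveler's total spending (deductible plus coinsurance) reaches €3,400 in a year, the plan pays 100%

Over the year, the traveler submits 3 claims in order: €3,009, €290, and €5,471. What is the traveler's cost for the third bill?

Claim 1 (€3,009): €700 to deductible, leaving €2,309; traveler's 40% is €923.60. Cost to traveler: €1,623.60. OOP to date €1,623.60.
Claim 2 (€290): deductible already satisfied, so traveler's share is 40% × €290 = €116. Traveler pays €116; OOP now €1,739.60.
Claim 3 (€5,471): deductible met; 40% of €5,471 = €2,188.40. That would push OOP to €3,928, over the €3,400 cap, so traveler pays €3,400 − €1,739.60 = €1,660.40.

€1,660.40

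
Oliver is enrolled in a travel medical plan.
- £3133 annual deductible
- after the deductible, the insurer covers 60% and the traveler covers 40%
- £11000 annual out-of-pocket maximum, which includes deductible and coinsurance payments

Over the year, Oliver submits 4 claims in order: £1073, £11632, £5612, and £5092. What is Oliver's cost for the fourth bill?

£1793.40

Bill 1, £1073: all of it applies to the deductible. Traveler owes £1073 (running OOP £1073).
Bill 2, £11632: £2060 to deductible, leaving £9572; coinsurance £9572 × 40% = £3828.80. Traveler pays £5888.80; OOP now £6961.80.
Bill 3, £5612: deductible already satisfied, so traveler's share is 40% × £5612 = £2244.80. Traveler owes £2244.80 (running OOP £9206.60).
Bill 4, £5092: 40% coinsurance on £5092 = £2036.80. Adding that to £9206.60 gives £11243.40, past the £11000 cap; traveler pays only £11000 − £9206.60 = £1793.40.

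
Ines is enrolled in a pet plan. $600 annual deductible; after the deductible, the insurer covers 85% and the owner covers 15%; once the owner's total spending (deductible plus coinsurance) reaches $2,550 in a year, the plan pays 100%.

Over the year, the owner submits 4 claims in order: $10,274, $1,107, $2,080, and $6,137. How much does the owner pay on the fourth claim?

#1 ($10,274): deductible takes $600, $9,674 remains; owner's 15% is $1,451.10. Cost to owner: $2,051.10. OOP to date $2,051.10.
#2 ($1,107): deductible already satisfied, so owner's share is 15% × $1,107 = $166.05. Owner pays $166.05; OOP now $2,217.15.
#3 ($2,080): deductible already satisfied, so owner's share is 15% × $2,080 = $312. Owner owes $312 (running OOP $2,529.15).
#4 ($6,137): deductible already satisfied, so owner's share is 15% × $6,137 = $920.55. OOP would hit $3,449.70 > $2,550, so the cap limits the owner to $2,550 − $2,529.15 = $20.85.

$20.85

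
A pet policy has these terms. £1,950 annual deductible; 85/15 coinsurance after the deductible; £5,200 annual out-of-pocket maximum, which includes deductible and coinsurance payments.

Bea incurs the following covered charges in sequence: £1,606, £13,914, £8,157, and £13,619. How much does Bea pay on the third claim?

#1 (£1,606): entire amount goes to the deductible. Cost to owner: £1,606. OOP to date £1,606.
#2 (£13,914): £344 finishes the deductible; £13,570 goes to coinsurance; owner's 15% is £2,035.50. Owner owes £2,379.50 (running OOP £3,985.50).
#3 (£8,157): 15% coinsurance on £8,157 = £1,223.55. OOP would hit £5,209.05 > £5,200, so the cap limits the owner to £5,200 − £3,985.50 = £1,214.50.

£1,214.50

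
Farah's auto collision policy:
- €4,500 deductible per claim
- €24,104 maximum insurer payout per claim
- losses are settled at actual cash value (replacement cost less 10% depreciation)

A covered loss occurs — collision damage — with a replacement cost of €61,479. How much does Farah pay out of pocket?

€37,375

Actual cash value after 10% depreciation: €61,479 × 90% = €55,331.10.
Subtract the deductible: €55,331.10 − €4,500 = €50,831.10.
€50,831.10 exceeds the €24,104 limit, so the insurer pays the limit: €24,104.
Out of pocket: €61,479 − €24,104 = €37,375.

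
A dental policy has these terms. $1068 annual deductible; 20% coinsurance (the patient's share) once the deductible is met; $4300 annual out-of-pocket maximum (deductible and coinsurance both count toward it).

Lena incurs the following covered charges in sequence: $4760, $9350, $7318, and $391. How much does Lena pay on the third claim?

$623.60

Claim 1 ($4760): $1068 finishes the deductible; $3692 goes to coinsurance; patient's 20% is $738.40. Cost to patient: $1806.40. OOP to date $1806.40.
Claim 2 ($9350): 20% coinsurance on $9350 = $1870. Cost to patient: $1870. OOP to date $3676.40.
Claim 3 ($7318): deductible already satisfied, so patient's share is 20% × $7318 = $1463.60. That would push OOP to $5140, over the $4300 cap, so patient pays $4300 − $3676.40 = $623.60.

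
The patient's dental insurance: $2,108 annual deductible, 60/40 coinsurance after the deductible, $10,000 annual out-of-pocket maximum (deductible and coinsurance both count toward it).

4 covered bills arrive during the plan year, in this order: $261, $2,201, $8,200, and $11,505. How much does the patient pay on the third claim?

$3,280

#1 ($261): all of it applies to the deductible. Patient pays $261; OOP now $261.
#2 ($2,201): $1,847 to deductible, leaving $354; 40% of $354 = $141.60. Patient pays $1,988.60; OOP now $2,249.60.
#3 ($8,200): 40% coinsurance on $8,200 = $3,280. Patient owes $3,280 (running OOP $5,529.60).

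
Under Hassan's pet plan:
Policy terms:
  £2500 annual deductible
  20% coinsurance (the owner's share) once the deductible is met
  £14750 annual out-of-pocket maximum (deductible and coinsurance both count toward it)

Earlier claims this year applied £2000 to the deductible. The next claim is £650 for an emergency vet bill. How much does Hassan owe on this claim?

£530

Deductible still to meet: £2500 − £2000 = £500.
After the £500 deductible portion, £650 − £500 = £150 is subject to coinsurance.
20% of £150 = £30 falls to the owner.
So the owner owes £500 + £30 = £530 before any cap.
Cumulative spending £2000 + £530 = £2530 stays under the £14750 maximum.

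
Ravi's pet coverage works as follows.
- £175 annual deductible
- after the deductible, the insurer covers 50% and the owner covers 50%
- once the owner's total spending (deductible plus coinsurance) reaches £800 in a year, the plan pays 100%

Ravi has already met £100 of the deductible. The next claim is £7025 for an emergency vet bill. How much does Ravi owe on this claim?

£100 of the £175 deductible is already met, leaving £75.
After the £75 deductible portion, £7025 − £75 = £6950 is subject to coinsurance.
50% of £6950 = £3475 falls to the owner.
So the owner owes £75 + £3475 = £3550 before any cap.
Year-to-date out-of-pocket would reach £100 + £3550 = £3650, above the £800 maximum, so the owner pays only £800 − £100 = £700.

£700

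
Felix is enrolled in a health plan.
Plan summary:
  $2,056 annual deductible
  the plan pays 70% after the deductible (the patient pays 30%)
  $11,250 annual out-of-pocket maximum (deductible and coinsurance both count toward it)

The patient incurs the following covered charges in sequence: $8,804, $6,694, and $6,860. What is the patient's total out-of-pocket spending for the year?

$8,146.60

#1 ($8,804): $2,056 to deductible, leaving $6,748; coinsurance $6,748 × 30% = $2,024.40. Patient owes $4,080.40 (running OOP $4,080.40).
#2 ($6,694): deductible already satisfied, so patient's share is 30% × $6,694 = $2,008.20. Cost to patient: $2,008.20. OOP to date $6,088.60.
#3 ($6,860): deductible already satisfied, so patient's share is 30% × $6,860 = $2,058. Patient owes $2,058 (running OOP $8,146.60).
Summing the patient's payments: $4,080.40 + $2,008.20 + $2,058 = $8,146.60.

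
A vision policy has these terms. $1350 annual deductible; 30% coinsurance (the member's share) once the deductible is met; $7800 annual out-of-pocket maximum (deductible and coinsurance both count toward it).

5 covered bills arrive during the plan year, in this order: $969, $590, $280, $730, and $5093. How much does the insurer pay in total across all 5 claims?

$4418.40

Claim 1 — $969: entire amount goes to the deductible. Member owes $969 (running OOP $969). Insurer: $969 − $969 = $0.
Claim 2 — $590: $381 to deductible, leaving $209; 30% of $209 = $62.70. Member pays $443.70; OOP now $1412.70. Plan pays $590 − $443.70 = $146.30.
Claim 3 — $280: deductible already satisfied, so member's share is 30% × $280 = $84. Member owes $84 (running OOP $1496.70). Plan pays $280 − $84 = $196.
Claim 4 — $730: deductible already satisfied, so member's share is 30% × $730 = $219. Member pays $219; OOP now $1715.70. Plan pays $730 − $219 = $511.
Claim 5 — $5093: 30% coinsurance on $5093 = $1527.90. Cost to member: $1527.90. OOP to date $3243.60. Insurer: $5093 − $1527.90 = $3565.10.
Insurer total: $0 + $146.30 + $196 + $511 + $3565.10 = $4418.40.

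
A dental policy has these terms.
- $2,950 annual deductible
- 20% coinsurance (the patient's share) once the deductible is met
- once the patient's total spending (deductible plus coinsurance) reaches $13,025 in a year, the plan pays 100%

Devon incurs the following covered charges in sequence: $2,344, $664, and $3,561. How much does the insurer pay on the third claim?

$2,848.80

#1 ($2,344): all of it applies to the deductible. Patient owes $2,344 (running OOP $2,344). Plan pays $2,344 − $2,344 = $0.
#2 ($664): $606 to deductible, leaving $58; patient's 20% is $11.60. Patient pays $617.60; OOP now $2,961.60. Insurer: $664 − $617.60 = $46.40.
#3 ($3,561): deductible already satisfied, so patient's share is 20% × $3,561 = $712.20. Cost to patient: $712.20. OOP to date $3,673.80. Plan pays $3,561 − $712.20 = $2,848.80.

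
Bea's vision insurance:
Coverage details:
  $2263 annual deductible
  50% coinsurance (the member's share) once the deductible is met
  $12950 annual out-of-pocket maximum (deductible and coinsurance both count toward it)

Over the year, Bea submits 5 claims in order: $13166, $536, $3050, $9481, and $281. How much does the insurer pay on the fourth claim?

Bill 1, $13166: $2263 to deductible, leaving $10903; coinsurance $10903 × 50% = $5451.50. Cost to member: $7714.50. OOP to date $7714.50. Insurer: $13166 − $7714.50 = $5451.50.
Bill 2, $536: 50% coinsurance on $536 = $268. Cost to member: $268. OOP to date $7982.50. Insurer: $536 − $268 = $268.
Bill 3, $3050: deductible already satisfied, so member's share is 50% × $3050 = $1525. Member owes $1525 (running OOP $9507.50). Plan pays $3050 − $1525 = $1525.
Bill 4, $9481: 50% coinsurance on $9481 = $4740.50. OOP would hit $14248 > $12950, so the cap limits the member to $12950 − $9507.50 = $3442.50. Plan pays $9481 − $3442.50 = $6038.50.

$6038.50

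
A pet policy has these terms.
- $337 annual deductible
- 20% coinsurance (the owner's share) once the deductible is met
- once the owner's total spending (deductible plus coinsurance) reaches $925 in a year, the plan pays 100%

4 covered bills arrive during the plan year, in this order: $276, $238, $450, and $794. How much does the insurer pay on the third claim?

$360

Claim 1 — $276: fully absorbed by the deductible. Cost to owner: $276. OOP to date $276. Plan pays $276 − $276 = $0.
Claim 2 — $238: $61 to deductible, leaving $177; 20% of $177 = $35.40. Owner pays $96.40; OOP now $372.40. Insurer: $238 − $96.40 = $141.60.
Claim 3 — $450: 20% coinsurance on $450 = $90. Owner pays $90; OOP now $462.40. Insurer: $450 − $90 = $360.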